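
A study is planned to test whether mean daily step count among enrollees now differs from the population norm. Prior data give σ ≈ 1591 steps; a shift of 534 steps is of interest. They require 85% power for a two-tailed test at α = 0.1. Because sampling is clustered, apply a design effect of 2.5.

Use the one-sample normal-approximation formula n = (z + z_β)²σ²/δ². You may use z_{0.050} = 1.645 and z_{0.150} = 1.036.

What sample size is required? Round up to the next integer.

n = 160

n = (z_{α/2} + z_β)² · σ² / δ²
  = (1.645 + 1.036)² · 1591² / 534²
  = 7.1878 · 2531281 / 285156
  = 63.80
Design effect: 2.5 × 63.80 = 159.51.
Round up → n = 160.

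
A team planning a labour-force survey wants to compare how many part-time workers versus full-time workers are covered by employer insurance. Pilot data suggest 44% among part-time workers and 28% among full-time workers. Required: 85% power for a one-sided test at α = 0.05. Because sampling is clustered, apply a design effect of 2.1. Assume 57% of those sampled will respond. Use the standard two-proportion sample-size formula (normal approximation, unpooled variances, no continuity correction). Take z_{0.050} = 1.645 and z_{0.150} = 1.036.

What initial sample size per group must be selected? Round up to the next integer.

n = 464 per group

n = (z_α + z_β)² · [p₁(1−p₁) + p₂(1−p₂)] / (p₁ − p₂)²
  = (1.645 + 1.036)² · (0.44·0.56 + 0.28·0.72) / (0.16)²
  = (2.681)² · (0.2464 + 0.2016) / 0.0256
  = 7.1878 · 0.4480 / 0.0256
  = 125.79
Design effect: 2.1 × 125.79 = 264.15.
Adjust for 57% response: 264.15 / 0.57 = 463.42.
Round up → n = 464 per group.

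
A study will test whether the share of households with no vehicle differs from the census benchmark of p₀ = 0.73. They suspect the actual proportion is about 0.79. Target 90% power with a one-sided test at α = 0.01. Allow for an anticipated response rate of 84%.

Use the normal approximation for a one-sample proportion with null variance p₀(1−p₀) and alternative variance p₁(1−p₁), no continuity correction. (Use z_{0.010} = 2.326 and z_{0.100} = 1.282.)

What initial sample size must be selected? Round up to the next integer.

n = 800

n = [z_α·√(p₀q₀) + z_β·√(p₁q₁)]² / (p₁ − p₀)²
  = [2.326·√(0.73·0.27) + 1.282·√(0.79·0.21)]² / (0.06)²
  = [2.326·0.4440 + 1.282·0.4073]² / 0.0036
  = [1.5548]² / 0.0036
  = 671.52
Adjust for 84% response: 671.52 / 0.84 = 799.43.
Round up → n = 800.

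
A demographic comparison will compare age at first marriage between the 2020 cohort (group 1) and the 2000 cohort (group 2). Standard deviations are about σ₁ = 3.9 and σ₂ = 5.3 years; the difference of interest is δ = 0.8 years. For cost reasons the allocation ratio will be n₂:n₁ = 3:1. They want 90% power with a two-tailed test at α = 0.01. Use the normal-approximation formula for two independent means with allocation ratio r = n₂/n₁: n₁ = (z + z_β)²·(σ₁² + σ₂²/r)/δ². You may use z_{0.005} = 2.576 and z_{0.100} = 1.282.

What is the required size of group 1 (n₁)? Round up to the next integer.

n₁ = (z_{α/2} + z_β)² · (σ₁² + σ₂²/r) / δ²
   = (2.576 + 1.282)² · (3.9² + 5.3²/3) / 0.8²
   = 14.8842 · (15.21 + 9.3633) / 0.64
   = 14.8842 · 24.5733 / 0.64
   = 571.49
Round up → n₁ = 572; n₂ = r·n₁ = 3 × 572 = 1716.

n₁ = 572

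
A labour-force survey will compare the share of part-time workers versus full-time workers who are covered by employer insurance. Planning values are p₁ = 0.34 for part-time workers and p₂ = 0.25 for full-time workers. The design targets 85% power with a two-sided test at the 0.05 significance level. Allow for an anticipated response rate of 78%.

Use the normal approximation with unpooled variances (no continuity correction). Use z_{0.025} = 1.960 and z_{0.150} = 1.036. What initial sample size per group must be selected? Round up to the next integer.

n = 586 per group

n = (z_{α/2} + z_β)² · [p₁(1−p₁) + p₂(1−p₂)] / (p₁ − p₂)²
  = (1.960 + 1.036)² · (0.34·0.66 + 0.25·0.75) / (0.09)²
  = (2.996)² · (0.2244 + 0.1875) / 0.0081
  = 8.9760 · 0.4119 / 0.0081
  = 456.45
Adjust for 78% response: 456.45 / 0.78 = 585.19.
Round up → n = 586 per group.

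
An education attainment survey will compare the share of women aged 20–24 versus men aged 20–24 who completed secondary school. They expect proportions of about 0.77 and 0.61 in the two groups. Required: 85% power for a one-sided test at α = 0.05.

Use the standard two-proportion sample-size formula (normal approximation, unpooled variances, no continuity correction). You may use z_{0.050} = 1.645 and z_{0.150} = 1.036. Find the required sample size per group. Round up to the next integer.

n = (z_α + z_β)² · [p₁(1−p₁) + p₂(1−p₂)] / (p₁ − p₂)²
  = (1.645 + 1.036)² · (0.77·0.23 + 0.61·0.39) / (0.16)²
  = (2.681)² · (0.1771 + 0.2379) / 0.0256
  = 7.1878 · 0.4150 / 0.0256
  = 116.52
Round up → n = 117 per group.

n = 117 per group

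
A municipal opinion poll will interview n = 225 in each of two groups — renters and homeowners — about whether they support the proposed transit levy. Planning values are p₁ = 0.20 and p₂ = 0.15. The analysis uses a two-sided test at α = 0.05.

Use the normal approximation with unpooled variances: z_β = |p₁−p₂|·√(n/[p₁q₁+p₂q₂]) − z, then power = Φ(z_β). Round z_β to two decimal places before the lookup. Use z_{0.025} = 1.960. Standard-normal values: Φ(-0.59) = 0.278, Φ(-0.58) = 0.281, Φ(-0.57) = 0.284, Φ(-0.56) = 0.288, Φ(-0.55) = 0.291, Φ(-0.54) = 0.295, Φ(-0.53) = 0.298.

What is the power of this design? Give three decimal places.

Power ≈ 0.288

z_β = |p₁−p₂|·√(n/[p₁q₁+p₂q₂]) − z_{α/2}
    = 0.05 · √(225/0.2875) − 1.960
    = 0.05 · 27.9751 − 1.960
    = 1.3988 − 1.960 = -0.5612 → -0.56
Power = Φ(-0.56) = 0.288.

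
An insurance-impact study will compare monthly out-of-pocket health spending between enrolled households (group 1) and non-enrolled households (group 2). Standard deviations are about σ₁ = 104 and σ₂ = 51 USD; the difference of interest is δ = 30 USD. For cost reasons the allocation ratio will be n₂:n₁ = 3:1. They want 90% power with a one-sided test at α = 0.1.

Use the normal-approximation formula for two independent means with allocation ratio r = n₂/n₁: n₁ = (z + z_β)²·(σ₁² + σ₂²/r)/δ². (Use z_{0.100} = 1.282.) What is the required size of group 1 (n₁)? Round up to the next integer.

n₁ = (z_α + z_β)² · (σ₁² + σ₂²/r) / δ²
   = (1.282 + 1.282)² · (104² + 51²/3) / 30²
   = 6.5741 · (10816 + 867) / 900
   = 6.5741 · 11683 / 900
   = 85.34
Round up → n₁ = 86; n₂ = r·n₁ = 3 × 86 = 258.

n₁ = 86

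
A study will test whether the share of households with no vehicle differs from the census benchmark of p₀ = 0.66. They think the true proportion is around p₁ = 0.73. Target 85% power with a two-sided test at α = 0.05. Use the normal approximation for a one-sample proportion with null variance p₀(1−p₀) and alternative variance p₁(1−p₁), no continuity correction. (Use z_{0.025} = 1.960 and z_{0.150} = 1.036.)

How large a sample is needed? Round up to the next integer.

n = 394

n = [z_{α/2}·√(p₀q₀) + z_β·√(p₁q₁)]² / (p₁ − p₀)²
  = [1.960·√(0.66·0.34) + 1.036·√(0.73·0.27)]² / (0.07)²
  = [1.960·0.4737 + 1.036·0.4440]² / 0.0049
  = [1.3884]² / 0.0049
  = 393.41
Round up → n = 394.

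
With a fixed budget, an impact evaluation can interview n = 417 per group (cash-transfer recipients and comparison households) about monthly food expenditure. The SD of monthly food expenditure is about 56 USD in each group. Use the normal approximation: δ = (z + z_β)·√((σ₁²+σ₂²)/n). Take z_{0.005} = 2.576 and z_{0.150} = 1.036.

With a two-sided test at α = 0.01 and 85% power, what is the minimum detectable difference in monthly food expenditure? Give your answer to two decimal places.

Minimum detectable difference ≈ 14.01 USD

δ = (z_{α/2} + z_β) · √((σ₁²+σ₂²)/n)
  = (2.576 + 1.036) · √(6272/417)
  = 3.612 · √15.0408
  = 3.612 · 3.8782
  = 14.0082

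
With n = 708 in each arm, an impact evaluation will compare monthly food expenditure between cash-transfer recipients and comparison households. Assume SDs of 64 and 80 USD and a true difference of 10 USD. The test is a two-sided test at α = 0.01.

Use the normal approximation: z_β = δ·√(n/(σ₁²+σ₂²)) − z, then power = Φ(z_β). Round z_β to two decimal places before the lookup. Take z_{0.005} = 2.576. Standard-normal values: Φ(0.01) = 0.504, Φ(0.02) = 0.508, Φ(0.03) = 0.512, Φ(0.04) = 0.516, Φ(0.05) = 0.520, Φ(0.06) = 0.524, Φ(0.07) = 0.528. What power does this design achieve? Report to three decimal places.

z_β = δ·√(n/(σ₁²+σ₂²)) − z_{α/2}
    = 10 · √(708/10496) − 2.576
    = 10 · 0.25972 − 2.576
    = 2.5972 − 2.576 = 0.0212 → 0.02
Power = Φ(0.02) = 0.508.

Power ≈ 0.508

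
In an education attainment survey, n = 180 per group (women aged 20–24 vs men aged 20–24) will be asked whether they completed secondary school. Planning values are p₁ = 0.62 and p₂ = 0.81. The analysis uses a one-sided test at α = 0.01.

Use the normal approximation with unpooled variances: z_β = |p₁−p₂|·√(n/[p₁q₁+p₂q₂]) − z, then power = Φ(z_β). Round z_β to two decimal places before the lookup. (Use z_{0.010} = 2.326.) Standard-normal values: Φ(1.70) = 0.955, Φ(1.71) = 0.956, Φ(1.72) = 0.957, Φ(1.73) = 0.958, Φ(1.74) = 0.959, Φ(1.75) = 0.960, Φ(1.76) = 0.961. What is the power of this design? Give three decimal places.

z_β = |p₁−p₂|·√(n/[p₁q₁+p₂q₂]) − z_α
    = 0.19 · √(180/0.3895) − 2.326
    = 0.19 · 21.4972 − 2.326
    = 4.0845 − 2.326 = 1.7585 → 1.76
Power = Φ(1.76) = 0.961.

Power ≈ 0.961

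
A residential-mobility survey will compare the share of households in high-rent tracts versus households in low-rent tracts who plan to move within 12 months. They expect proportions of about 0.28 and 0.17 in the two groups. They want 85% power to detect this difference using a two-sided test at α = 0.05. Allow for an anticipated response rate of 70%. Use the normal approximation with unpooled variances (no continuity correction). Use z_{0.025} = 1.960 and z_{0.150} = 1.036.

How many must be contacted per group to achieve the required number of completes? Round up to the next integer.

n = 364 per group

n = (z_{α/2} + z_β)² · [p₁(1−p₁) + p₂(1−p₂)] / (p₁ − p₂)²
  = (1.960 + 1.036)² · (0.28·0.72 + 0.17·0.83) / (0.11)²
  = (2.996)² · (0.2016 + 0.1411) / 0.0121
  = 8.9760 · 0.3427 / 0.0121
  = 254.22
Adjust for 70% response: 254.22 / 0.70 = 363.17.
Round up → n = 364 per group.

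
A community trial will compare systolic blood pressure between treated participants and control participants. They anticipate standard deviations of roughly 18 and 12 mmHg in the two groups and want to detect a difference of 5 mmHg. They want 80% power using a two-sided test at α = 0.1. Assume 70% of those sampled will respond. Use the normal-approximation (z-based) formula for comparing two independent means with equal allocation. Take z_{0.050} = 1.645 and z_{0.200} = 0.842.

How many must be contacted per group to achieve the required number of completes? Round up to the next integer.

n = (z_{α/2} + z_β)² · (σ₁² + σ₂²) / δ²
  = (1.645 + 0.842)² · (18² + 12² = 468) / 5²
  = 6.1852 · 468 / 25
  = 115.79
Adjust for 70% response: 115.79 / 0.70 = 165.41.
Round up → n = 166 per group.

n = 166 per group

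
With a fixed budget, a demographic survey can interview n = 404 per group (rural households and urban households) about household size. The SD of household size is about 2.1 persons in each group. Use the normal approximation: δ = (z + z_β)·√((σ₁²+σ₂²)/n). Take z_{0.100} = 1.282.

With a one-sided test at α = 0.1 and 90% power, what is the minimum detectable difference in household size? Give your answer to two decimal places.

Minimum detectable difference ≈ 0.38 persons

δ = (z_α + z_β) · √((σ₁²+σ₂²)/n)
  = (1.282 + 1.282) · √(8.82/404)
  = 2.564 · √0.02183
  = 2.564 · 0.1478
  = 0.3788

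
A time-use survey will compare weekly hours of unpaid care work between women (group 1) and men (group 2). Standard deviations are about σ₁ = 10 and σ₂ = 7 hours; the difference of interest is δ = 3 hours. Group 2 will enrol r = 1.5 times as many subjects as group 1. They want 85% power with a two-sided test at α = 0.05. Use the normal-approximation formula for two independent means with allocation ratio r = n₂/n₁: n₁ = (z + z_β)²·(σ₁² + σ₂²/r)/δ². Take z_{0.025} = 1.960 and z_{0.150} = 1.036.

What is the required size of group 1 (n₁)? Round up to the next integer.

n₁ = 133

n₁ = (z_{α/2} + z_β)² · (σ₁² + σ₂²/r) / δ²
   = (1.960 + 1.036)² · (10² + 7²/1.5) / 3²
   = 8.9760 · (100 + 32.6667) / 9
   = 8.9760 · 132.6667 / 9
   = 132.31
Round up → n₁ = 133; n₂ = r·n₁ = 1.5 × 133 = 200.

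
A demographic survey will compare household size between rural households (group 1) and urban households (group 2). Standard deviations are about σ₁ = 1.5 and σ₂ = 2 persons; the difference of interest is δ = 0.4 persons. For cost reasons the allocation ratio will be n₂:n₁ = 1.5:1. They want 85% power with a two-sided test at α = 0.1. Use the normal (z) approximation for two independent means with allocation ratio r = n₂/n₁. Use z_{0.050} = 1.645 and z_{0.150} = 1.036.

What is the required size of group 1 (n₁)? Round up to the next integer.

n₁ = (z_{α/2} + z_β)² · (σ₁² + σ₂²/r) / δ²
   = (1.645 + 1.036)² · (1.5² + 2²/1.5) / 0.4²
   = 7.1878 · (2.25 + 2.6667) / 0.16
   = 7.1878 · 4.9167 / 0.16
   = 220.87
Round up → n₁ = 221; n₂ = r·n₁ = 1.5 × 221 = 332.

n₁ = 221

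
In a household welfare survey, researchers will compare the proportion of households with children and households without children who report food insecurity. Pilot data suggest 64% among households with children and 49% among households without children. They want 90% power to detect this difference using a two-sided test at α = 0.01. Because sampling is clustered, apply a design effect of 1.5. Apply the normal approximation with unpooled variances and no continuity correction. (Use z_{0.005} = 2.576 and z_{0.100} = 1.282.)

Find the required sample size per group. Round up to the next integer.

n = 477 per group

n = (z_{α/2} + z_β)² · [p₁(1−p₁) + p₂(1−p₂)] / (p₁ − p₂)²
  = (2.576 + 1.282)² · (0.64·0.36 + 0.49·0.51) / (0.15)²
  = (3.858)² · (0.2304 + 0.2499) / 0.0225
  = 14.8842 · 0.4803 / 0.0225
  = 317.73
Design effect: 1.5 × 317.73 = 476.59.
Round up → n = 477 per group.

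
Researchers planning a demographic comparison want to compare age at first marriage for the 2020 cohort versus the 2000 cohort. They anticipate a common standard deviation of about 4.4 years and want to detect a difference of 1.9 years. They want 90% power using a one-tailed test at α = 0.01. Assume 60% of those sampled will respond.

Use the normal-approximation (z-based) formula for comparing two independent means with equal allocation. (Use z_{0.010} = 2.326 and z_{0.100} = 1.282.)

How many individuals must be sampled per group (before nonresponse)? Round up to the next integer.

n = (z_α + z_β)² · (σ₁² + σ₂²) / δ²
  = (2.326 + 1.282)² · (2·4.4² = 38.72) / 1.9²
  = 13.0177 · 38.72 / 3.61
  = 139.62
Adjust for 60% response: 139.62 / 0.60 = 232.71.
Round up → n = 233 per group.

n = 233 per group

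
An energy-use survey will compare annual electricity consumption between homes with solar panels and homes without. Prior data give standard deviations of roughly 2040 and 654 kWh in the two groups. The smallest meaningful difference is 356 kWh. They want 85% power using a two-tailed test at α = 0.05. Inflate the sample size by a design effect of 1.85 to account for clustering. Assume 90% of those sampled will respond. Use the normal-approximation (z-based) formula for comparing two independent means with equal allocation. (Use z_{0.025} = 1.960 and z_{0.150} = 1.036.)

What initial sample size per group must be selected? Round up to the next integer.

n = 669 per group

n = (z_{α/2} + z_β)² · (σ₁² + σ₂²) / δ²
  = (1.960 + 1.036)² · (2040² + 654² = 4589316) / 356²
  = 8.9760 · 4589316 / 126736
  = 325.04
Design effect: 1.85 × 325.04 = 601.32.
Adjust for 90% response: 601.32 / 0.90 = 668.13.
Round up → n = 669 per group.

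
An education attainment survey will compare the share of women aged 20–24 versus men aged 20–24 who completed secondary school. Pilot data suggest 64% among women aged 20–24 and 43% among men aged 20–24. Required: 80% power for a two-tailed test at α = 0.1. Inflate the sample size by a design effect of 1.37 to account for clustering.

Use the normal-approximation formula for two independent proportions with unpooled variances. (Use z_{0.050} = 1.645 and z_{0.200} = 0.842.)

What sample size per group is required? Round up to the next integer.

n = 92 per group

n = (z_{α/2} + z_β)² · [p₁(1−p₁) + p₂(1−p₂)] / (p₁ − p₂)²
  = (1.645 + 0.842)² · (0.64·0.36 + 0.43·0.57) / (0.21)²
  = (2.487)² · (0.2304 + 0.2451) / 0.0441
  = 6.1852 · 0.4755 / 0.0441
  = 66.69
Design effect: 1.37 × 66.69 = 91.37.
Round up → n = 92 per group.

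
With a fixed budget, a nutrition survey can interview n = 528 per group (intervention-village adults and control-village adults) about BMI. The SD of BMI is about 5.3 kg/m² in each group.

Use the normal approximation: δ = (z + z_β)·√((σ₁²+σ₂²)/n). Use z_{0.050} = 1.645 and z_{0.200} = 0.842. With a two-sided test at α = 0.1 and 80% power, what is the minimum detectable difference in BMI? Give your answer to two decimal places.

Minimum detectable difference ≈ 0.81 kg/m²

δ = (z_{α/2} + z_β) · √((σ₁²+σ₂²)/n)
  = (1.645 + 0.842) · √(56.18/528)
  = 2.487 · √0.1064
  = 2.487 · 0.3262
  = 0.8112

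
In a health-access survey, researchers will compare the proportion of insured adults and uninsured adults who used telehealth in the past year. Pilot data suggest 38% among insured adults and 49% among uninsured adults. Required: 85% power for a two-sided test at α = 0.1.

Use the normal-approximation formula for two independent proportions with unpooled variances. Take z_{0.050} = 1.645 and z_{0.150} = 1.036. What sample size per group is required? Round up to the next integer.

n = (z_{α/2} + z_β)² · [p₁(1−p₁) + p₂(1−p₂)] / (p₁ − p₂)²
  = (1.645 + 1.036)² · (0.38·0.62 + 0.49·0.51) / (-0.11)²
  = (2.681)² · (0.2356 + 0.2499) / 0.0121
  = 7.1878 · 0.4855 / 0.0121
  = 288.40
Round up → n = 289 per group.

n = 289 per group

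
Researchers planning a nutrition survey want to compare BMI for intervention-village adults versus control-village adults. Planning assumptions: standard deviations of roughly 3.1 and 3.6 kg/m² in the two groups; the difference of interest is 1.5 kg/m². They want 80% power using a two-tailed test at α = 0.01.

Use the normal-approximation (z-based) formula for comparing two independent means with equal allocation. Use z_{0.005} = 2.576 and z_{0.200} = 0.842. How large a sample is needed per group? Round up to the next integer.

n = 118 per group

n = (z_{α/2} + z_β)² · (σ₁² + σ₂²) / δ²
  = (2.576 + 0.842)² · (3.1² + 3.6² = 22.57) / 1.5²
  = 11.6827 · 22.57 / 2.25
  = 117.19
Round up → n = 118 per group.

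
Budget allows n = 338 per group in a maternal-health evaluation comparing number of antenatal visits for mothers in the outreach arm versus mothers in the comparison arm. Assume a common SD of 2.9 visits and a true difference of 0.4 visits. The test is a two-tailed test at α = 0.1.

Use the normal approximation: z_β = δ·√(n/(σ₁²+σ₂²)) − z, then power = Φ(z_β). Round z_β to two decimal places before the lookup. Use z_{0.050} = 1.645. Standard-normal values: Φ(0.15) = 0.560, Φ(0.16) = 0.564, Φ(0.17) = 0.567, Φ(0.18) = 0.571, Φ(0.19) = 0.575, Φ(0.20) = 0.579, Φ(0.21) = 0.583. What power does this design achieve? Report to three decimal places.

z_β = δ·√(n/(σ₁²+σ₂²)) − z_{α/2}
    = 0.4 · √(338/16.82) − 1.645
    = 0.4 · 4.48276 − 1.645
    = 1.7931 − 1.645 = 0.1481 → 0.15
Power = Φ(0.15) = 0.560.

Power ≈ 0.560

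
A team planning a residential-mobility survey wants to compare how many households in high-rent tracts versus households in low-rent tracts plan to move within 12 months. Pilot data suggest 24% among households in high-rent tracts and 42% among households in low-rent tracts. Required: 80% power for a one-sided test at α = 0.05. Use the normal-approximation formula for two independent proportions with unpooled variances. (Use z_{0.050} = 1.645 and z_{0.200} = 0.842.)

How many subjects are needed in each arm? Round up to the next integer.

n = 82 per group

n = (z_α + z_β)² · [p₁(1−p₁) + p₂(1−p₂)] / (p₁ − p₂)²
  = (1.645 + 0.842)² · (0.24·0.76 + 0.42·0.58) / (-0.18)²
  = (2.487)² · (0.1824 + 0.2436) / 0.0324
  = 6.1852 · 0.4260 / 0.0324
  = 81.32
Round up → n = 82 per group.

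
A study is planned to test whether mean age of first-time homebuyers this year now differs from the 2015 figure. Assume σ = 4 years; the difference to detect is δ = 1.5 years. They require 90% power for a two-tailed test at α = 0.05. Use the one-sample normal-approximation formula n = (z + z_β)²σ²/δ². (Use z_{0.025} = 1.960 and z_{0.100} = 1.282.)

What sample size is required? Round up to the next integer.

n = 75

n = (z_{α/2} + z_β)² · σ² / δ²
  = (1.960 + 1.282)² · 4² / 1.5²
  = 10.5106 · 16 / 2.25
  = 74.74
Round up → n = 75.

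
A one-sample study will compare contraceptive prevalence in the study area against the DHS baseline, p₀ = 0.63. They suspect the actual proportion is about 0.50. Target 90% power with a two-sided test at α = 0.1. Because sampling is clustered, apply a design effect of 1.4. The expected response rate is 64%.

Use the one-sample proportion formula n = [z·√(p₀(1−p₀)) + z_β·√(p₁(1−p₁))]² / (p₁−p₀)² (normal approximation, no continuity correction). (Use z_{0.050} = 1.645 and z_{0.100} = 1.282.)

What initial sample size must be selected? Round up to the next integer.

n = [z_{α/2}·√(p₀q₀) + z_β·√(p₁q₁)]² / (p₁ − p₀)²
  = [1.645·√(0.63·0.37) + 1.282·√(0.50·0.50)]² / (-0.13)²
  = [1.645·0.4828 + 1.282·0.5000]² / 0.0169
  = [1.4352]² / 0.0169
  = 121.88
Design effect: 1.4 × 121.88 = 170.64.
Adjust for 64% response: 170.64 / 0.64 = 266.62.
Round up → n = 267.

n = 267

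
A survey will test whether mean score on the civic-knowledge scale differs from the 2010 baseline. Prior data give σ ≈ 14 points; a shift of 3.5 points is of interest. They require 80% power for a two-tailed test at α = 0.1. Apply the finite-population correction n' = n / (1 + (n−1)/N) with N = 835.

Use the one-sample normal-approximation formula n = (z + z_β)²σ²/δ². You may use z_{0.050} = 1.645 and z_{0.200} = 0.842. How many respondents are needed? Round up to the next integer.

n = 89

n = (z_{α/2} + z_β)² · σ² / δ²
  = (1.645 + 0.842)² · 14² / 3.5²
  = 6.1852 · 196 / 12.25
  = 98.96
Finite-population correction (N = 835): 98.96 / (1 + (98.96 − 1)/835) = 88.57.
Round up → n = 89.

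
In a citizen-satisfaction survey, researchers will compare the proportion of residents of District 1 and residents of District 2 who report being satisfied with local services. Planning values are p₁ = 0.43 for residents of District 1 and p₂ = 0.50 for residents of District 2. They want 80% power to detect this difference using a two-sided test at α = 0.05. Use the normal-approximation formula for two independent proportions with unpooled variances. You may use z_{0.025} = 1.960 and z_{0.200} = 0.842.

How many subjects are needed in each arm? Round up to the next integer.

n = (z_{α/2} + z_β)² · [p₁(1−p₁) + p₂(1−p₂)] / (p₁ − p₂)²
  = (1.960 + 0.842)² · (0.43·0.57 + 0.50·0.50) / (-0.07)²
  = (2.802)² · (0.2451 + 0.2500) / 0.0049
  = 7.8512 · 0.4951 / 0.0049
  = 793.29
Round up → n = 794 per group.

n = 794 per group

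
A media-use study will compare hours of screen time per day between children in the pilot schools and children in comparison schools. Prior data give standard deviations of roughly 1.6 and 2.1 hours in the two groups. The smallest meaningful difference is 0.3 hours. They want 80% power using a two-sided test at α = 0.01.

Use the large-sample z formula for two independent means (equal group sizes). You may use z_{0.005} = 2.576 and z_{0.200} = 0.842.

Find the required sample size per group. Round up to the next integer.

n = (z_{α/2} + z_β)² · (σ₁² + σ₂²) / δ²
  = (2.576 + 0.842)² · (1.6² + 2.1² = 6.97) / 0.3²
  = 11.6827 · 6.97 / 0.09
  = 904.76
Round up → n = 905 per group.

n = 905 per group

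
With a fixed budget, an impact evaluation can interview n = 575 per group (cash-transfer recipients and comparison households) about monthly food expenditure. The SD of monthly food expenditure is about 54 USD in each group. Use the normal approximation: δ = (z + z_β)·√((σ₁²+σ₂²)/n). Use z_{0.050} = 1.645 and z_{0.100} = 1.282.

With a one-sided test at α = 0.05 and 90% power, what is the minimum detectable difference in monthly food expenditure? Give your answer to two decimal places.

δ = (z_α + z_β) · √((σ₁²+σ₂²)/n)
  = (1.645 + 1.282) · √(5832/575)
  = 2.927 · √10.1426
  = 2.927 · 3.1847
  = 9.3218

Minimum detectable difference ≈ 9.32 USD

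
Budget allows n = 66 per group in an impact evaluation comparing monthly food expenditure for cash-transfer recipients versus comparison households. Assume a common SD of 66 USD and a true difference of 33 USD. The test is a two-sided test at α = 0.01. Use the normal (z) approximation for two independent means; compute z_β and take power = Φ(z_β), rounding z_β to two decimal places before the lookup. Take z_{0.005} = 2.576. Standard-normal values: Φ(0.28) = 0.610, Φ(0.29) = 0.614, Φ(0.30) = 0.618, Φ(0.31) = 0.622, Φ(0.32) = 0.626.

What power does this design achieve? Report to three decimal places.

z_β = δ·√(n/(σ₁²+σ₂²)) − z_{α/2}
    = 33 · √(66/8712) − 2.576
    = 33 · 0.08704 − 2.576
    = 2.8723 − 2.576 = 0.2963 → 0.30
Power = Φ(0.30) = 0.618.

Power ≈ 0.618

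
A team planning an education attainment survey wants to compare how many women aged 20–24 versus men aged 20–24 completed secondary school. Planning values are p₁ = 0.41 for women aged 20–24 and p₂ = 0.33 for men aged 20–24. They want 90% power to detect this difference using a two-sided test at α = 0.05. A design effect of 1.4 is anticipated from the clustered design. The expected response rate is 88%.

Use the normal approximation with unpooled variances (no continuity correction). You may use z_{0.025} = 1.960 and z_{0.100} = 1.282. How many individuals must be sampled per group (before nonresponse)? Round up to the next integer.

n = 1210 per group

n = (z_{α/2} + z_β)² · [p₁(1−p₁) + p₂(1−p₂)] / (p₁ − p₂)²
  = (1.960 + 1.282)² · (0.41·0.59 + 0.33·0.67) / (0.08)²
  = (3.242)² · (0.2419 + 0.2211) / 0.0064
  = 10.5106 · 0.4630 / 0.0064
  = 760.37
Design effect: 1.4 × 760.37 = 1064.52.
Adjust for 88% response: 1064.52 / 0.88 = 1209.69.
Round up → n = 1210 per group.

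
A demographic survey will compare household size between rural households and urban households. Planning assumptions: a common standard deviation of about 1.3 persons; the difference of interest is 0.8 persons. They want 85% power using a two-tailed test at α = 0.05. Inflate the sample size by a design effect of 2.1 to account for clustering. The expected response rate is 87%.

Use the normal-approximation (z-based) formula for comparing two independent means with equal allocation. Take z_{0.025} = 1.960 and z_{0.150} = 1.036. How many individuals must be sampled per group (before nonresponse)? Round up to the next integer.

n = 115 per group

n = (z_{α/2} + z_β)² · (σ₁² + σ₂²) / δ²
  = (1.960 + 1.036)² · (2·1.3² = 3.38) / 0.8²
  = 8.9760 · 3.38 / 0.64
  = 47.40
Design effect: 2.1 × 47.40 = 99.55.
Adjust for 87% response: 99.55 / 0.87 = 114.42.
Round up → n = 115 per group.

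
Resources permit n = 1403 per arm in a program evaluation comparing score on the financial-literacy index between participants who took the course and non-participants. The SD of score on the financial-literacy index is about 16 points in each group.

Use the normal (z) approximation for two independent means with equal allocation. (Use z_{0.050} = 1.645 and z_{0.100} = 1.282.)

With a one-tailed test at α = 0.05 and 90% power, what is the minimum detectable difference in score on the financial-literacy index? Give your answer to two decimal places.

δ = (z_α + z_β) · √((σ₁²+σ₂²)/n)
  = (1.645 + 1.282) · √(512/1403)
  = 2.927 · √0.36493
  = 2.927 · 0.6041
  = 1.7682

Minimum detectable difference ≈ 1.77 points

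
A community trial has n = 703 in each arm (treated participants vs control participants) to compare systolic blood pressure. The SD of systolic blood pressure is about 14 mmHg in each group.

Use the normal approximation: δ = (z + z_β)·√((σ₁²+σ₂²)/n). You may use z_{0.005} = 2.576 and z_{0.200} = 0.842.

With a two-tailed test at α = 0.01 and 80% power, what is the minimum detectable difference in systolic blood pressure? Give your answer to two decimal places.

Minimum detectable difference ≈ 2.55 mmHg

δ = (z_{α/2} + z_β) · √((σ₁²+σ₂²)/n)
  = (2.576 + 0.842) · √(392/703)
  = 3.418 · √0.55761
  = 3.418 · 0.7467
  = 2.5523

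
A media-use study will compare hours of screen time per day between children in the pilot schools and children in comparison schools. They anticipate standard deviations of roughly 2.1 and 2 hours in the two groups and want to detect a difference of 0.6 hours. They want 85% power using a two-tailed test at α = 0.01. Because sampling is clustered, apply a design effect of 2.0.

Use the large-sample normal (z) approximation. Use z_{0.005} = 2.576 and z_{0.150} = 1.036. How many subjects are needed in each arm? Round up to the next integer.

n = 610 per group

n = (z_{α/2} + z_β)² · (σ₁² + σ₂²) / δ²
  = (2.576 + 1.036)² · (2.1² + 2² = 8.41) / 0.6²
  = 13.0465 · 8.41 / 0.36
  = 304.78
Design effect: 2.0 × 304.78 = 609.56.
Round up → n = 610 per group.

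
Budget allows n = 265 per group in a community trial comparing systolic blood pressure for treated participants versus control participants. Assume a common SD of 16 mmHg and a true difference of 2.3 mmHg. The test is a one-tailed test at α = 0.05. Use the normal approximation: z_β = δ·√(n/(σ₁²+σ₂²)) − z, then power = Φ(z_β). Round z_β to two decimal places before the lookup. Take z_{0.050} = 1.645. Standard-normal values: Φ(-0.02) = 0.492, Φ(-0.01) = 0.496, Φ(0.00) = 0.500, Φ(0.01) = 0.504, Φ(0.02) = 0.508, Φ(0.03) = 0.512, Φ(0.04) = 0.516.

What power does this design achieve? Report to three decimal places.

Power ≈ 0.504

z_β = δ·√(n/(σ₁²+σ₂²)) − z_α
    = 2.3 · √(265/512) − 1.645
    = 2.3 · 0.71943 − 1.645
    = 1.6547 − 1.645 = 0.0097 → 0.01
Power = Φ(0.01) = 0.504.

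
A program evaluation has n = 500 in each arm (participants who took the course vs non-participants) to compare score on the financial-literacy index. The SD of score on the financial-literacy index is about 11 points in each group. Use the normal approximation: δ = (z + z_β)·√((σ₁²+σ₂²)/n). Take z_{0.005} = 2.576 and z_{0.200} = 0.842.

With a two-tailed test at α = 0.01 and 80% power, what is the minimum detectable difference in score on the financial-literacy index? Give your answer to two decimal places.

δ = (z_{α/2} + z_β) · √((σ₁²+σ₂²)/n)
  = (2.576 + 0.842) · √(242/500)
  = 3.418 · √0.484
  = 3.418 · 0.6957
  = 2.3779

Minimum detectable difference ≈ 2.38 points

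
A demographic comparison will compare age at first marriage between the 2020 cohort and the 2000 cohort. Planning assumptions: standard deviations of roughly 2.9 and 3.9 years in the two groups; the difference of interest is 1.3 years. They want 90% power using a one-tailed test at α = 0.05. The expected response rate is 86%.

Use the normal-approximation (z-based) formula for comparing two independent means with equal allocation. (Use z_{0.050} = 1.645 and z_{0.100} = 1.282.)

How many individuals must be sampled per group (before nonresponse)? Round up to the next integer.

n = (z_α + z_β)² · (σ₁² + σ₂²) / δ²
  = (1.645 + 1.282)² · (2.9² + 3.9² = 23.62) / 1.3²
  = 8.5673 · 23.62 / 1.69
  = 119.74
Adjust for 86% response: 119.74 / 0.86 = 139.23.
Round up → n = 140 per group.

n = 140 per group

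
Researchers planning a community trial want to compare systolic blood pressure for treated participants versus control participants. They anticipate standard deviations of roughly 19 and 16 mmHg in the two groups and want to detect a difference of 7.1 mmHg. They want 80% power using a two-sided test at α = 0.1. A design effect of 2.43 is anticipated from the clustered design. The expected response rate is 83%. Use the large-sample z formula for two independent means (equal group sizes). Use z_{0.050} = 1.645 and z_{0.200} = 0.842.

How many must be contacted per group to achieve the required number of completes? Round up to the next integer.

n = (z_{α/2} + z_β)² · (σ₁² + σ₂²) / δ²
  = (1.645 + 0.842)² · (19² + 16² = 617) / 7.1²
  = 6.1852 · 617 / 50.41
  = 75.70
Design effect: 2.43 × 75.70 = 183.96.
Adjust for 83% response: 183.96 / 0.83 = 221.64.
Round up → n = 222 per group.

n = 222 per group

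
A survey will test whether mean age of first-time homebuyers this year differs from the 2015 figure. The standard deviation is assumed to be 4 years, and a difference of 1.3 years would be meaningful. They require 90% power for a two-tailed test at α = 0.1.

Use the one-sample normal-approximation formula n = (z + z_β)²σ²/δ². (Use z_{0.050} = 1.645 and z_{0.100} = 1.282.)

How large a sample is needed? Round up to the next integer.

n = 82

n = (z_{α/2} + z_β)² · σ² / δ²
  = (1.645 + 1.282)² · 4² / 1.3²
  = 8.5673 · 16 / 1.69
  = 81.11
Round up → n = 82.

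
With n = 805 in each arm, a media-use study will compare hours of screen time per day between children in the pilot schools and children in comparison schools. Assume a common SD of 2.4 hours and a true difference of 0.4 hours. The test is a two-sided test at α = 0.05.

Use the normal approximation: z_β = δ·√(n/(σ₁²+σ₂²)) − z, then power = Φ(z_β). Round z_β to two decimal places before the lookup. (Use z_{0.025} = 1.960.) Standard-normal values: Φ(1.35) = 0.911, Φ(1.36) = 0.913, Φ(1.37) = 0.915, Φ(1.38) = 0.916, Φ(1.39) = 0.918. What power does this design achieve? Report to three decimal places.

z_β = δ·√(n/(σ₁²+σ₂²)) − z_{α/2}
    = 0.4 · √(805/11.52) − 1.960
    = 0.4 · 8.35933 − 1.960
    = 3.3437 − 1.960 = 1.3837 → 1.38
Power = Φ(1.38) = 0.916.

Power ≈ 0.916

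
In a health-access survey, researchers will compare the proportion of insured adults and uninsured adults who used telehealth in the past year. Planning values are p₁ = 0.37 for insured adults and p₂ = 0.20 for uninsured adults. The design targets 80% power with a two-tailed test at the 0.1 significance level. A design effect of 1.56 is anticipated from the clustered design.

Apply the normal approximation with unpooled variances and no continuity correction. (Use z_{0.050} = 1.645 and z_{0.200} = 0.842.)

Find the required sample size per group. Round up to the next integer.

n = 132 per group

n = (z_{α/2} + z_β)² · [p₁(1−p₁) + p₂(1−p₂)] / (p₁ − p₂)²
  = (1.645 + 0.842)² · (0.37·0.63 + 0.20·0.80) / (0.17)²
  = (2.487)² · (0.2331 + 0.1600) / 0.0289
  = 6.1852 · 0.3931 / 0.0289
  = 84.13
Design effect: 1.56 × 84.13 = 131.24.
Round up → n = 132 per group.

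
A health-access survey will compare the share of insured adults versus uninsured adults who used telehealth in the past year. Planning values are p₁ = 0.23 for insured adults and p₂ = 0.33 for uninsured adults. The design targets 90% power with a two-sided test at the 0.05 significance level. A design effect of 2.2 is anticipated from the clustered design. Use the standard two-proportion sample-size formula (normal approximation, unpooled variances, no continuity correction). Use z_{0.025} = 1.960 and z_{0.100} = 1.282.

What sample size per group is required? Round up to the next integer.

n = (z_{α/2} + z_β)² · [p₁(1−p₁) + p₂(1−p₂)] / (p₁ − p₂)²
  = (1.960 + 1.282)² · (0.23·0.77 + 0.33·0.67) / (-0.10)²
  = (3.242)² · (0.1771 + 0.2211) / 0.0100
  = 10.5106 · 0.3982 / 0.0100
  = 418.53
Design effect: 2.2 × 418.53 = 920.77.
Round up → n = 921 per group.

n = 921 per group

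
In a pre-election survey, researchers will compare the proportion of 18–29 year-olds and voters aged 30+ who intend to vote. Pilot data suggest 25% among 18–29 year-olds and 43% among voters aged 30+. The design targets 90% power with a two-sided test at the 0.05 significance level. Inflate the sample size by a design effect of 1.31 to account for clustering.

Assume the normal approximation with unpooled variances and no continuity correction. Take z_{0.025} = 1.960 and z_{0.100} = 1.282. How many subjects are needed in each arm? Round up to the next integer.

n = (z_{α/2} + z_β)² · [p₁(1−p₁) + p₂(1−p₂)] / (p₁ − p₂)²
  = (1.960 + 1.282)² · (0.25·0.75 + 0.43·0.57) / (-0.18)²
  = (3.242)² · (0.1875 + 0.2451) / 0.0324
  = 10.5106 · 0.4326 / 0.0324
  = 140.34
Design effect: 1.31 × 140.34 = 183.84.
Round up → n = 184 per group.

n = 184 per group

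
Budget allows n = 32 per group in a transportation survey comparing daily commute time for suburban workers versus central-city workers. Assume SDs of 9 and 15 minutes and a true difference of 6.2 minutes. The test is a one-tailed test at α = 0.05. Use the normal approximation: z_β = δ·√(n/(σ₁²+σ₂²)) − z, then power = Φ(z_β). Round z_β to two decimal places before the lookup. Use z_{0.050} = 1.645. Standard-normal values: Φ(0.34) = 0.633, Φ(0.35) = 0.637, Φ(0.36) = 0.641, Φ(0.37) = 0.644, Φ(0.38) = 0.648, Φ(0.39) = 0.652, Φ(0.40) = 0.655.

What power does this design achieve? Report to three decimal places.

Power ≈ 0.641

z_β = δ·√(n/(σ₁²+σ₂²)) − z_α
    = 6.2 · √(32/306) − 1.645
    = 6.2 · 0.32338 − 1.645
    = 2.0050 − 1.645 = 0.3600 → 0.36
Power = Φ(0.36) = 0.641.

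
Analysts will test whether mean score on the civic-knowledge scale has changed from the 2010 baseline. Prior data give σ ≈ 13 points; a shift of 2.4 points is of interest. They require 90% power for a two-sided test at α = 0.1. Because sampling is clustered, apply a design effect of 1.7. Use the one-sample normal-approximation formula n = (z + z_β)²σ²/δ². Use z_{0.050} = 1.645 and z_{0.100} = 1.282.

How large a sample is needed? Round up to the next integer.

n = 428

n = (z_{α/2} + z_β)² · σ² / δ²
  = (1.645 + 1.282)² · 13² / 2.4²
  = 8.5673 · 169 / 5.76
  = 251.37
Design effect: 1.7 × 251.37 = 427.33.
Round up → n = 428.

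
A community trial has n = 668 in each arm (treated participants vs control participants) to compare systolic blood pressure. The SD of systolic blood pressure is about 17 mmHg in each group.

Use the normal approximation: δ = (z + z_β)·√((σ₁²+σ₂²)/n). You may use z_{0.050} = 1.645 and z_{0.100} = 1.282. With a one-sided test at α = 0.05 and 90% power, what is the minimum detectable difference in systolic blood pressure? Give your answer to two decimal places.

Minimum detectable difference ≈ 2.72 mmHg

δ = (z_α + z_β) · √((σ₁²+σ₂²)/n)
  = (1.645 + 1.282) · √(578/668)
  = 2.927 · √0.86527
  = 2.927 · 0.9302
  = 2.7227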